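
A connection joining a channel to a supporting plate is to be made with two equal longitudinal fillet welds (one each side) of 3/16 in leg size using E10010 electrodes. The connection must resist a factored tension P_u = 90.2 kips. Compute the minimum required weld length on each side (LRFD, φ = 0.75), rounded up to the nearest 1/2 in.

L = 8 in on each side

E100XX → F_EXX = 100 ksi.
Throat t_e = 0.707 × 0.1875 = 0.1326 in.
φr_n = 0.75 × 0.6 × 100 × 0.1326 = 5.965 kips/in.
L_req = P_u / φr_n = 90.2 / 5.965 = 15.12 in total.
Per side: 15.12 / 2 = 7.56 in.
Round up → use L = 8 in on each side.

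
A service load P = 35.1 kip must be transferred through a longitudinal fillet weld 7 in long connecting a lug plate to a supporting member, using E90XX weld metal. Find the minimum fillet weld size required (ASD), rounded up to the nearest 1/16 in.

E90XX → F_EXX = 90 ksi.
Total weld length L = 7 in.
Required throat t_e = P × Ω / (0.6 F_EXX × L) = 35.1 × 2.0 / (0.6 × 90 × 7) = 0.1857 in.
Required leg w = t_e / 0.707 = 0.2627 in → use 5/16 in.

w = 5/16 in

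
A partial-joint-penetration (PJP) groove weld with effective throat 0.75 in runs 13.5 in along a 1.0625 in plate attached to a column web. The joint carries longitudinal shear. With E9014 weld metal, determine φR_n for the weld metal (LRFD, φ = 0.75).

E90XX → F_EXX = 90 ksi.
Effective throat (given) t_e = 0.75 in.
A_we = 0.75 × 13.5 = 10.12 in².
F_nw = 0.6 F_EXX = 54 ksi.
φR_n = 0.75 × 54 × 10.12 = 410.1 kips.

φR_n ≈ 410 kips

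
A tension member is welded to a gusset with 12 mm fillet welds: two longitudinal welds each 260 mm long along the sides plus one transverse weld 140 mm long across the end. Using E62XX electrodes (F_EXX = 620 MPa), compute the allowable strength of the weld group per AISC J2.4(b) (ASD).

t_e = 0.707 × 12 = 8.484 mm.
R_nwl = 0.6 × 620 × 8.484 × 520 × 10⁻³ = 1641 kN (longitudinal, 2 welds).
R_nwt = 0.6 × 620 × 8.484 × 140 × 10⁻³ = 441.8 kN (transverse, base value).
(i) R_nwl + R_nwt = 2083 kN; (ii) 0.85 R_nwl + 1.5 R_nwt = 2058 kN.
R_n = max = 2083 kN [governs: (i)]; R_n/Ω = 1041 kN.

R_n/Ω ≈ 1040 kN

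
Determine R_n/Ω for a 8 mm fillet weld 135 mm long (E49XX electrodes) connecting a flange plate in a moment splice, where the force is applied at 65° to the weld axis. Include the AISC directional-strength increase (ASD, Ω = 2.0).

E49XX → F_EXX = 490 MPa.
t_e = 0.707 × 8 = 5.656 mm; A_we = 5.656 × 135 = 763.6 mm².
Directional factor: 1.0 + 0.5 sin^1.5(65°) = 1.431.
F_nw = 0.6 × 490 × 1.431 = 420.8 MPa.
R_n/Ω = (420.8 × 763.6) / 2.0 × 10⁻³ = 160.7 kN.

R_n/Ω ≈ 161 kN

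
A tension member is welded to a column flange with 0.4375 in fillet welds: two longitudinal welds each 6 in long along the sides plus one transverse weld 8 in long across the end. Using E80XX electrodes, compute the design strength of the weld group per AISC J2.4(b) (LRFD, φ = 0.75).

E80XX → F_EXX = 80 ksi.
t_e = 0.707 × 0.4375 = 0.3093 in.
R_nwl = 0.6 × 80 × 0.3093 × 12 = 178.2 kip (longitudinal, 2 welds).
R_nwt = 0.6 × 80 × 0.3093 × 8 = 118.8 kip (transverse, base value).
(i) R_nwl + R_nwt = 296.9 kip; (ii) 0.85 R_nwl + 1.5 R_nwt = 329.6 kip.
R_n = max = 329.6 kip [governs: (ii)]; φR_n = 247.2 kip.

φR_n ≈ 247 kip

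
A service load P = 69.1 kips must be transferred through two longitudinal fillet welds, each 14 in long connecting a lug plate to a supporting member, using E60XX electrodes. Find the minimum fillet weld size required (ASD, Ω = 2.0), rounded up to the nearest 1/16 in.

E60XX → F_EXX = 60 ksi.
Total weld length L = 28 in.
Required throat t_e = P × Ω / (0.6 F_EXX × L) = 69.1 × 2.0 / (0.6 × 60 × 28) = 0.1371 in.
Required leg w = t_e / 0.707 = 0.1939 in → use 1/4 in.

w = 1/4 in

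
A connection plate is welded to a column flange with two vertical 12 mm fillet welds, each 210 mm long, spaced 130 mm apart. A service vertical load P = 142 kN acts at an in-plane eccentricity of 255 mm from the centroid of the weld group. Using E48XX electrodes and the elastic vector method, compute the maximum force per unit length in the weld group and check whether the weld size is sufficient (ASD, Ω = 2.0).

f_max ≈ 1550 N/mm; NOT adequate

E48XX → F_EXX = 480 MPa.
Total weld length L_w = 420 mm. Treat welds as unit-width lines.
Polar moment about centroid: J = 2[d³/12 + d(b/2)²] = 2[210³/12 + 210×65²] = 3318000 mm³.
Direct shear f_v = P/L_w = 142×10³ / 420 = 338.1 N/mm (vertical).
Torsion M = P·e = 142×10³ × 255 = 36210000 N·mm.
Critical point at (x, y) = (65, 105) from centroid. f_tx = M·y/J = 1146 N/mm; f_ty = M·x/J = 709.4 N/mm.
Resultant f_max = √[f_tx² + (f_v + f_ty)²] = √[1146² + (338.1 + 709.4)²] = 1552 N/mm.
Capacity per unit length: r_n/Ω = (1/2.0) × 0.6 × 480 × (0.707 × 12) = 1222 N/mm.
1552 > 1222 → NOT adequate.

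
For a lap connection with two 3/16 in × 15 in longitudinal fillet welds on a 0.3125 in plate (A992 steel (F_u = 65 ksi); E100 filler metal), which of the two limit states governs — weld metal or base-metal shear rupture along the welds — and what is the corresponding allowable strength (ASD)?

R_n/Ω ≈ 119 kips (weld metal governs)

E100XX → F_EXX = 100 ksi.
t_e = 0.707 × 0.1875 = 0.1326 in; L = 30 in.
Weld metal: R_n/Ω = (1/2.0) × 0.6 × 100 × 0.1326 × 30 = 119.3 kips.
Base metal (shear rupture): R_n/Ω = (1/2.0) × 0.6 × 65 × 0.3125 × 30 = 182.8 kips.
Governing: weld metal.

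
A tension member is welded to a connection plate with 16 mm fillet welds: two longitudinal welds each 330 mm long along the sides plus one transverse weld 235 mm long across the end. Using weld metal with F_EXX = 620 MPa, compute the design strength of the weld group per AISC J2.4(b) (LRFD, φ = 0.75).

φR_n ≈ 2880 kN

t_e = 0.707 × 16 = 11.31 mm.
R_nwl = 0.6 × 620 × 11.31 × 660 × 10⁻³ = 2777 kN (longitudinal, 2 welds).
R_nwt = 0.6 × 620 × 11.31 × 235 × 10⁻³ = 988.9 kN (transverse, base value).
(i) R_nwl + R_nwt = 3766 kN; (ii) 0.85 R_nwl + 1.5 R_nwt = 3844 kN.
R_n = max = 3844 kN [governs: (ii)]; φR_n = 2883 kN.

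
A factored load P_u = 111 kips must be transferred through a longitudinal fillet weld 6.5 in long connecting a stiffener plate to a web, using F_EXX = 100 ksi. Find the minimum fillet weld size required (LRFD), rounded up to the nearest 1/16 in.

Total weld length L = 6.5 in.
Required throat t_e = P_u / (φ × 0.6 F_EXX × L) = 111 / (0.75 × 0.6 × 100 × 6.5) = 0.3795 in.
Required leg w = t_e / 0.707 = 0.5368 in → use 9/16 in.

w = 9/16 in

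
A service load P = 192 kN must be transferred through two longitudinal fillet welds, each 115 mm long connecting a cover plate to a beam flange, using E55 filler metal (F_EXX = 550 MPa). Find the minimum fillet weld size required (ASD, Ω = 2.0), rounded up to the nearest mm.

Total weld length L = 230 mm.
Required throat t_e = P × Ω / (0.6 F_EXX × L) = 192 × 2.0 / (0.6 × 550 × 230 × 10⁻³) = 5.059 mm.
Required leg w = t_e / 0.707 = 7.156 mm → use 8 mm.

w = 8 mm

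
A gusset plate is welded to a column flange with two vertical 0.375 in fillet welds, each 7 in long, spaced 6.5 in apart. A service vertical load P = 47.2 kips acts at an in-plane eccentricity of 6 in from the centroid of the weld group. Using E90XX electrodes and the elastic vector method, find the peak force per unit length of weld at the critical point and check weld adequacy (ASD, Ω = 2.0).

E90XX → F_EXX = 90 ksi.
Total weld length L_w = 14 in. Treat welds as unit-width lines.
Polar moment about centroid: J = 2[d³/12 + d(b/2)²] = 2[7³/12 + 7×3.25²] = 205 in³.
Direct shear f_v = P/L_w = 47.2 / 14 = 3.371 kip/in (vertical).
Torsion M = P·e = 47.2 × 6 = 283.2 kip·in.
Critical point at (x, y) = (3.25, 3.5) from centroid. f_tx = M·y/J = 4.834 kip/in; f_ty = M·x/J = 4.489 kip/in.
Resultant f_max = √[f_tx² + (f_v + f_ty)²] = √[4.834² + (3.371 + 4.489)²] = 9.228 kip/in.
Capacity per unit length: r_n/Ω = (1/2.0) × 0.6 × 90 × (0.707 × 0.375) = 7.158 kip/in.
9.228 > 7.158 → NOT adequate.

f_max ≈ 9.23 kip/in; NOT adequate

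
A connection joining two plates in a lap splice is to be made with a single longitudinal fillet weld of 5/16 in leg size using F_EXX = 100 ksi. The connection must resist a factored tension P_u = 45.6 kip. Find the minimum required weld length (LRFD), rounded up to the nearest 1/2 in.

L = 5 in

Throat t_e = 0.707 × 0.3125 = 0.2209 in.
φr_n = 0.75 × 0.6 × 100 × 0.2209 = 9.942 kip/in.
L_req = P_u / φr_n = 45.6 / 9.942 = 4.587 in total.
Round up → use L = 5 in.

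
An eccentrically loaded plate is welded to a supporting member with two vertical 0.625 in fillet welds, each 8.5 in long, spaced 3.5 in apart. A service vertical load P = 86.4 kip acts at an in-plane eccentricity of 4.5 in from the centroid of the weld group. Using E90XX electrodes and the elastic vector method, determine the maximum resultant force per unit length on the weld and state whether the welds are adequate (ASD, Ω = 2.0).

E90XX → F_EXX = 90 ksi.
Total weld length L_w = 17 in. Treat welds as unit-width lines.
Polar moment about centroid: J = 2[d³/12 + d(b/2)²] = 2[8.5³/12 + 8.5×1.75²] = 154.4 in³.
Direct shear f_v = P/L_w = 86.4 / 17 = 5.082 kip/in (vertical).
Torsion M = P·e = 86.4 × 4.5 = 388.8 kip·in.
Critical point at (x, y) = (1.75, 4.25) from centroid. f_tx = M·y/J = 10.7 kip/in; f_ty = M·x/J = 4.406 kip/in.
Resultant f_max = √[f_tx² + (f_v + f_ty)²] = √[10.7² + (5.082 + 4.406)²] = 14.3 kip/in.
Capacity per unit length: r_n/Ω = (1/2.0) × 0.6 × 90 × (0.707 × 0.625) = 11.93 kip/in.
14.3 > 11.93 → NOT adequate.

f_max ≈ 14.3 kip/in; NOT adequate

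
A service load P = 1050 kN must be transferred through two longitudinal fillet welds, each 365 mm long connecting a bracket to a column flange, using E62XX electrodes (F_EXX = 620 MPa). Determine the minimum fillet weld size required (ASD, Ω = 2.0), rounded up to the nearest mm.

Total weld length L = 730 mm.
Required throat t_e = P × Ω / (0.6 F_EXX × L) = 1050 × 2.0 / (0.6 × 620 × 730 × 10⁻³) = 7.733 mm.
Required leg w = t_e / 0.707 = 10.94 mm → use 11 mm.

w = 11 mm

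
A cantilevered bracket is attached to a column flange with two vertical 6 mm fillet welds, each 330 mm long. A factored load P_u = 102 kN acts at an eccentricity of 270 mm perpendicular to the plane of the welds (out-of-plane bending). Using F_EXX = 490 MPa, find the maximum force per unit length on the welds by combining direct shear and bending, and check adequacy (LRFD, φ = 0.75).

f_max ≈ 774 N/mm; adequate

L_w = 2 × 330 = 660 mm; section modulus (unit throat) S = 2 × L²/6 = 36300 mm².
Direct shear f_v = P/L_w = 102×10³/660 = 154.5 N/mm.
Moment M = P × e = 102×10³ × 270 = 27540000 N·mm; bending f_b = M/S = 758.7 N/mm.
f_max = √(f_v² + f_b²) = √(154.5² + 758.7²) = 774.3 N/mm.
φr_n = 0.75 × 0.6 × 490 × (0.707 × 6) = 935.4 N/mm → adequate.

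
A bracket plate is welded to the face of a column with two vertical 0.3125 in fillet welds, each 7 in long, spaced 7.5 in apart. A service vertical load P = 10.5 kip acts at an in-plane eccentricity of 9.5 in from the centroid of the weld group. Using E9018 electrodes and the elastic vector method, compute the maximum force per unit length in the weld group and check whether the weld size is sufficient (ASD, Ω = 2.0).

f_max ≈ 2.61 kip/in; adequate

E90XX → F_EXX = 90 ksi.
Total weld length L_w = 14 in. Treat welds as unit-width lines.
Polar moment about centroid: J = 2[d³/12 + d(b/2)²] = 2[7³/12 + 7×3.75²] = 254 in³.
Direct shear f_v = P/L_w = 10.5 / 14 = 0.75 kip/in (vertical).
Torsion M = P·e = 10.5 × 9.5 = 99.75 kip·in.
Critical point at (x, y) = (3.75, 3.5) from centroid. f_tx = M·y/J = 1.374 kip/in; f_ty = M·x/J = 1.472 kip/in.
Resultant f_max = √[f_tx² + (f_v + f_ty)²] = √[1.374² + (0.75 + 1.472)²] = 2.613 kip/in.
Capacity per unit length: r_n/Ω = (1/2.0) × 0.6 × 90 × (0.707 × 0.3125) = 5.965 kip/in.
2.613 ≤ 5.965 → adequate.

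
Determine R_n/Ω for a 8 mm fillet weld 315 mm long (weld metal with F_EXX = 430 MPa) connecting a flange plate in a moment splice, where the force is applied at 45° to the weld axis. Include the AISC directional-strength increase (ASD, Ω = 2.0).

t_e = 0.707 × 8 = 5.656 mm; A_we = 5.656 × 315 = 1782 mm².
Directional factor: 1.0 + 0.5 sin^1.5(45°) = 1.297.
F_nw = 0.6 × 430 × 1.297 = 334.7 MPa.
R_n/Ω = (334.7 × 1782) / 2.0 × 10⁻³ = 298.2 kN.

R_n/Ω ≈ 298 kN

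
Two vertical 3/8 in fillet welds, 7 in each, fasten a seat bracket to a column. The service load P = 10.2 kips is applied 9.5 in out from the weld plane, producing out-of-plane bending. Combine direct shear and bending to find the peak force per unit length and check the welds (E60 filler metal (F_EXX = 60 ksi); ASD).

L_w = 2 × 7 = 14 in; section modulus (unit throat) S = 2 × L²/6 = 16.33 in².
Direct shear f_v = P/L_w = 10.2/14 = 0.7286 kip/in.
Moment M = P × e = 10.2 × 9.5 = 96.9 kip·in; bending f_b = M/S = 5.933 kip/in.
f_max = √(f_v² + f_b²) = √(0.7286² + 5.933²) = 5.977 kip/in.
r_n/Ω = (1/2.0) × 0.6 × 60 × (0.707 × 0.375) = 4.772 kip/in → NOT adequate.

f_max ≈ 5.98 kip/in; NOT adequate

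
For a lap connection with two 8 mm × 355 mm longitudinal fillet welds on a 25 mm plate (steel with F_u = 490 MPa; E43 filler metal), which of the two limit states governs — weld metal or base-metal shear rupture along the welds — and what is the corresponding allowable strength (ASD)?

R_n/Ω ≈ 518 kN (weld metal governs)

E43XX → F_EXX = 430 MPa.
t_e = 0.707 × 8 = 5.656 mm; L = 710 mm.
Weld metal: R_n/Ω = (1/2.0) × 0.6 × 430 × 5.656 × 710 × 10⁻³ = 518 kN.
Base metal (shear rupture): R_n/Ω = (1/2.0) × 0.6 × 490 × 25 × 710 × 10⁻³ = 2609 kN.
Governing: weld metal.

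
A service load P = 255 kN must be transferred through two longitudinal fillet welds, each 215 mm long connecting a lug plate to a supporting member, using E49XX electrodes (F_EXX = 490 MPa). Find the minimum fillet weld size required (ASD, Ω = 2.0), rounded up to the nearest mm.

w = 6 mm

Total weld length L = 430 mm.
Required throat t_e = P × Ω / (0.6 F_EXX × L) = 255 × 2.0 / (0.6 × 490 × 430 × 10⁻³) = 4.034 mm.
Required leg w = t_e / 0.707 = 5.706 mm → use 6 mm.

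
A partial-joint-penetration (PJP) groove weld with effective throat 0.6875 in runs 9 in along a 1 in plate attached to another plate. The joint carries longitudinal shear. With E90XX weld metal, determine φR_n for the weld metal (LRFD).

E90XX → F_EXX = 90 ksi.
Effective throat (given) t_e = 0.6875 in.
A_we = 0.6875 × 9 = 6.188 in².
F_nw = 0.6 F_EXX = 54 ksi.
φR_n = 0.75 × 54 × 6.188 = 250.6 kips.

φR_n ≈ 251 kips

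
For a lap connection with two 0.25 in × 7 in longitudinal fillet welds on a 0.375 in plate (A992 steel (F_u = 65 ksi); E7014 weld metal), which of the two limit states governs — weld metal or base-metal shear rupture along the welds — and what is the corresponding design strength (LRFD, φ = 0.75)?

φR_n ≈ 77.9 kips (weld metal governs)

E70XX → F_EXX = 70 ksi.
t_e = 0.707 × 0.25 = 0.1767 in; L = 14 in.
Weld metal: φR_n = 0.75 × 0.6 × 70 × 0.1767 × 14 = 77.95 kips.
Base metal (shear rupture): φR_n = 0.75 × 0.6 × 65 × 0.375 × 14 = 153.6 kips.
Governing: weld metal.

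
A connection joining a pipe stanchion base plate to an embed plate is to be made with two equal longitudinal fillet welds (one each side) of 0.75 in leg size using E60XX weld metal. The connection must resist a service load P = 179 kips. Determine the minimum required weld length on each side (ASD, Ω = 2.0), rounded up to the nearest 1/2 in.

L = 9.5 in on each side

E60XX → F_EXX = 60 ksi.
Throat t_e = 0.707 × 0.75 = 0.5302 in.
r_n/Ω = (0.6 × 60 × 0.5302) / 2.0 = 9.544 kip/in.
L_req = P / (r_n/Ω) = 179 / 9.544 = 18.75 in total.
Per side: 18.75 / 2 = 9.377 in.
Round up → use L = 9.5 in on each side.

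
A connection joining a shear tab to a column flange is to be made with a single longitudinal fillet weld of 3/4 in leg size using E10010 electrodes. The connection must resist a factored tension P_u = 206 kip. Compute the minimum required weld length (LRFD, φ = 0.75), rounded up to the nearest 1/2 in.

L = 9 in

E100XX → F_EXX = 100 ksi.
Throat t_e = 0.707 × 0.75 = 0.5302 in.
φr_n = 0.75 × 0.6 × 100 × 0.5302 = 23.86 kip/in.
L_req = P_u / φr_n = 206 / 23.86 = 8.633 in total.
Round up → use L = 9 in.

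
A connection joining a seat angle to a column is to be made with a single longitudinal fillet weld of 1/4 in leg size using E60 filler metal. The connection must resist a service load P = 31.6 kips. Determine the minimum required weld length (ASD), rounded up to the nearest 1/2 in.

E60XX → F_EXX = 60 ksi.
Throat t_e = 0.707 × 0.25 = 0.1767 in.
r_n/Ω = (0.6 × 60 × 0.1767) / 2.0 = 3.181 kip/in.
L_req = P / (r_n/Ω) = 31.6 / 3.181 = 9.932 in total.
Round up → use L = 10 in.

L = 10 in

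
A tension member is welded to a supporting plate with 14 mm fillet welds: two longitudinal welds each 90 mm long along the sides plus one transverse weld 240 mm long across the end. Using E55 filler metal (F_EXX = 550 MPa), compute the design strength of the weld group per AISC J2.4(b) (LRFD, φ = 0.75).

φR_n ≈ 1260 kN

t_e = 0.707 × 14 = 9.898 mm.
R_nwl = 0.6 × 550 × 9.898 × 180 × 10⁻³ = 587.9 kN (longitudinal, 2 welds).
R_nwt = 0.6 × 550 × 9.898 × 240 × 10⁻³ = 783.9 kN (transverse, base value).
(i) R_nwl + R_nwt = 1372 kN; (ii) 0.85 R_nwl + 1.5 R_nwt = 1676 kN.
R_n = max = 1676 kN [governs: (ii)]; φR_n = 1257 kN.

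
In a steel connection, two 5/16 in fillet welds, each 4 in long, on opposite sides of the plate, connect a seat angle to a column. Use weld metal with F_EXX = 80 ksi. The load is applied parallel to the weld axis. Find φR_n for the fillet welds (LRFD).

φR_n ≈ 63.6 kip

Effective throat t_e = 0.707 × 0.3125 = 0.2209 in.
Total length L = 8 in; A_we = 0.2209 × 8 = 1.767 in².
F_nw = 0.6 F_EXX = 0.6 × 80 = 48 ksi.
φR_n = 0.75 × 48 × 1.767 = 63.63 kip.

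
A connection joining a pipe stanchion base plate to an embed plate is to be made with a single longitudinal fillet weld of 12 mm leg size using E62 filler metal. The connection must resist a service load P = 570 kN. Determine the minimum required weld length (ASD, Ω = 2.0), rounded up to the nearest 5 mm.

E62XX → F_EXX = 620 MPa.
Throat t_e = 0.707 × 12 = 8.484 mm.
r_n/Ω = (0.6 × 620 × 8.484) / 2.0 = 1578 N/mm = 1.578 kN/mm.
L_req = P / (r_n/Ω) = 570 / 1.578 = 361.2 mm total.
Round up → use L = 365 mm.

L = 365 mm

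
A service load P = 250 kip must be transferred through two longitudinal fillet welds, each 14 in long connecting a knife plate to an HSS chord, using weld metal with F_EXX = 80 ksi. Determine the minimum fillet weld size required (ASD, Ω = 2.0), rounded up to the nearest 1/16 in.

w = 9/16 in

Total weld length L = 28 in.
Required throat t_e = P × Ω / (0.6 F_EXX × L) = 250 × 2.0 / (0.6 × 80 × 28) = 0.372 in.
Required leg w = t_e / 0.707 = 0.5262 in → use 9/16 in.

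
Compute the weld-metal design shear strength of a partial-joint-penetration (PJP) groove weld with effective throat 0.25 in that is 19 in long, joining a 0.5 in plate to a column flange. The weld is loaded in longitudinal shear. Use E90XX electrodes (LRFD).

E90XX → F_EXX = 90 ksi.
Effective throat (given) t_e = 0.25 in.
A_we = 0.25 × 19 = 4.75 in².
F_nw = 0.6 F_EXX = 54 ksi.
φR_n = 0.75 × 54 × 4.75 = 192.4 kip.

φR_n ≈ 192 kip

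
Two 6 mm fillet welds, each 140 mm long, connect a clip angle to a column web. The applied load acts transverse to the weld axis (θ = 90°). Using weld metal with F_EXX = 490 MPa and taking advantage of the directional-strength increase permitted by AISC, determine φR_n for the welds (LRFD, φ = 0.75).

t_e = 0.707 × 6 = 4.242 mm; A_we = 4.242 × 280 = 1188 mm².
Directional factor: 1.0 + 0.5 sin^1.5(90°) = 1.5.
F_nw = 0.6 × 490 × 1.5 = 441 MPa.
φR_n = 0.75 × 441 × 1188 × 10⁻³ = 392.9 kN.

φR_n ≈ 393 kN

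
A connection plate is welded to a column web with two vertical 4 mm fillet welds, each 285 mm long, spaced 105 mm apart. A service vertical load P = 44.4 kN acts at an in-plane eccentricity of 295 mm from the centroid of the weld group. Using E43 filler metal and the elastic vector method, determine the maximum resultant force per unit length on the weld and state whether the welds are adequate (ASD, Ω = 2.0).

f_max ≈ 400 N/mm; NOT adequate

E43XX → F_EXX = 430 MPa.
Total weld length L_w = 570 mm. Treat welds as unit-width lines.
Polar moment about centroid: J = 2[d³/12 + d(b/2)²] = 2[285³/12 + 285×52.5²] = 5429000 mm³.
Direct shear f_v = P/L_w = 44.4×10³ / 570 = 77.89 N/mm (vertical).
Torsion M = P·e = 44.4×10³ × 295 = 13098000 N·mm.
Critical point at (x, y) = (52.5, 142.5) from centroid. f_tx = M·y/J = 343.8 N/mm; f_ty = M·x/J = 126.7 N/mm.
Resultant f_max = √[f_tx² + (f_v + f_ty)²] = √[343.8² + (77.89 + 126.7)²] = 400 N/mm.
Capacity per unit length: r_n/Ω = (1/2.0) × 0.6 × 430 × (0.707 × 4) = 364.8 N/mm.
400 > 364.8 → NOT adequate.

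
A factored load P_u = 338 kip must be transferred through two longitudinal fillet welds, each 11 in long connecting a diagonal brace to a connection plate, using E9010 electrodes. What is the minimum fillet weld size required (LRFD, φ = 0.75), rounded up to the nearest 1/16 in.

w = 9/16 in

E90XX → F_EXX = 90 ksi.
Total weld length L = 22 in.
Required throat t_e = P_u / (φ × 0.6 F_EXX × L) = 338 / (0.75 × 0.6 × 90 × 22) = 0.3793 in.
Required leg w = t_e / 0.707 = 0.5366 in → use 9/16 in.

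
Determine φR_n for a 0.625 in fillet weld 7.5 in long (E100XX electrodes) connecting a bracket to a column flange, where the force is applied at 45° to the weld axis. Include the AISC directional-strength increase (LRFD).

φR_n ≈ 193 kip

E100XX → F_EXX = 100 ksi.
t_e = 0.707 × 0.625 = 0.4419 in; A_we = 0.4419 × 7.5 = 3.314 in².
Directional factor: 1.0 + 0.5 sin^1.5(45°) = 1.297.
F_nw = 0.6 × 100 × 1.297 = 77.84 ksi.
φR_n = 0.75 × 77.84 × 3.314 = 193.5 kip.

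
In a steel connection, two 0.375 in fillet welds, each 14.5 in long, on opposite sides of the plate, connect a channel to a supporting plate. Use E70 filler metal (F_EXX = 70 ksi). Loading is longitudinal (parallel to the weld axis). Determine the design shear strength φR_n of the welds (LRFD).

φR_n ≈ 242 kips

Effective throat t_e = 0.707 × 0.375 = 0.2651 in.
Total length L = 29 in; A_we = 0.2651 × 29 = 7.689 in².
F_nw = 0.6 F_EXX = 0.6 × 70 = 42 ksi.
φR_n = 0.75 × 42 × 7.689 = 242.2 kips.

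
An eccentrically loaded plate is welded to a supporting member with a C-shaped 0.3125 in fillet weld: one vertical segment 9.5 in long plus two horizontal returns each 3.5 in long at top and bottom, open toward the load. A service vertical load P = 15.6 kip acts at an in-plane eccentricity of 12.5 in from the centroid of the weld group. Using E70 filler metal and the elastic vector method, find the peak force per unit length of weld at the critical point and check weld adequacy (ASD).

f_max ≈ 4.85 kip/in; NOT adequate

E70XX → F_EXX = 70 ksi.
Total weld length L_w = 16.5 in. Treat welds as unit-width lines.
Centroid: x̄ = 2×3.5×1.75 / 16.5 = 0.7424 in from the vertical weld.
Polar moment about centroid: J = I_x + I_y = [9.5³/12 + 2×3.5×4.75²] + [9.5×0.7424² + 2(3.5³/12 + 3.5×1.008²)] = 248.9 in³.
Direct shear f_v = P/L_w = 15.6 / 16.5 = 0.9455 kip/in (vertical).
Torsion M = P·e = 15.6 × 12.5 = 195 kip·in.
Critical point at (x, y) = (2.758, 4.75) from centroid. f_tx = M·y/J = 3.722 kip/in; f_ty = M·x/J = 2.161 kip/in.
Resultant f_max = √[f_tx² + (f_v + f_ty)²] = √[3.722² + (0.9455 + 2.161)²] = 4.848 kip/in.
Capacity per unit length: r_n/Ω = (1/2.0) × 0.6 × 70 × (0.707 × 0.3125) = 4.64 kip/in.
4.848 > 4.64 → NOT adequate.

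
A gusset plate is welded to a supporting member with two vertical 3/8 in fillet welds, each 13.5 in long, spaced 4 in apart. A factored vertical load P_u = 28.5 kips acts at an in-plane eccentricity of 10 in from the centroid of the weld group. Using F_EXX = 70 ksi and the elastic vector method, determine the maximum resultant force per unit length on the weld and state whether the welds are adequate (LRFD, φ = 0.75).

f_max ≈ 4.29 kip/in; adequate

Total weld length L_w = 27 in. Treat welds as unit-width lines.
Polar moment about centroid: J = 2[d³/12 + d(b/2)²] = 2[13.5³/12 + 13.5×2²] = 518.1 in³.
Direct shear f_v = P/L_w = 28.5 / 27 = 1.056 kip/in (vertical).
Torsion M = P·e = 28.5 × 10 = 285 kip·in.
Critical point at (x, y) = (2, 6.75) from centroid. f_tx = M·y/J = 3.713 kip/in; f_ty = M·x/J = 1.1 kip/in.
Resultant f_max = √[f_tx² + (f_v + f_ty)²] = √[3.713² + (1.056 + 1.1)²] = 4.294 kip/in.
Capacity per unit length: φr_n = 0.75 × 0.6 × 70 × (0.707 × 0.375) = 8.351 kip/in.
4.294 ≤ 8.351 → adequate.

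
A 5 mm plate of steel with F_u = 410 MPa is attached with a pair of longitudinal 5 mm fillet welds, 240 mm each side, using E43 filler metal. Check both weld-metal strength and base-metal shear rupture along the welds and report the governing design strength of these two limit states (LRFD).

φR_n ≈ 328 kN (weld metal governs)

E43XX → F_EXX = 430 MPa.
t_e = 0.707 × 5 = 3.535 mm; L = 480 mm.
Weld metal: φR_n = 0.75 × 0.6 × 430 × 3.535 × 480 × 10⁻³ = 328.3 kN.
Base metal (shear rupture): φR_n = 0.75 × 0.6 × 410 × 5 × 480 × 10⁻³ = 442.8 kN.
Governing: weld metal.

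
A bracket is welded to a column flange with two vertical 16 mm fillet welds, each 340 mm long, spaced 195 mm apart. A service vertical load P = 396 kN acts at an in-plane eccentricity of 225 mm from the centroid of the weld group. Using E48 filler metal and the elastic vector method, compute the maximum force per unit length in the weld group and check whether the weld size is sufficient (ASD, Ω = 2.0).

f_max ≈ 1710 N/mm; NOT adequate

E48XX → F_EXX = 480 MPa.
Total weld length L_w = 680 mm. Treat welds as unit-width lines.
Polar moment about centroid: J = 2[d³/12 + d(b/2)²] = 2[340³/12 + 340×97.5²] = 13010000 mm³.
Direct shear f_v = P/L_w = 396×10³ / 680 = 582.4 N/mm (vertical).
Torsion M = P·e = 396×10³ × 225 = 89100000 N·mm.
Critical point at (x, y) = (97.5, 170) from centroid. f_tx = M·y/J = 1164 N/mm; f_ty = M·x/J = 667.5 N/mm.
Resultant f_max = √[f_tx² + (f_v + f_ty)²] = √[1164² + (582.4 + 667.5)²] = 1708 N/mm.
Capacity per unit length: r_n/Ω = (1/2.0) × 0.6 × 480 × (0.707 × 16) = 1629 N/mm.
1708 > 1629 → NOT adequate.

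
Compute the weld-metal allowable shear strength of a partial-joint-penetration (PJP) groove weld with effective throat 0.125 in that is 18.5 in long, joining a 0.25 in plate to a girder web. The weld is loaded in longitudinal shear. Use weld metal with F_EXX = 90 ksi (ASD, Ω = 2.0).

R_n/Ω ≈ 62.4 kip

Effective throat (given) t_e = 0.125 in.
A_we = 0.125 × 18.5 = 2.312 in².
F_nw = 0.6 F_EXX = 54 ksi.
R_n/Ω = (54 × 2.312) / 2.0 = 62.44 kip.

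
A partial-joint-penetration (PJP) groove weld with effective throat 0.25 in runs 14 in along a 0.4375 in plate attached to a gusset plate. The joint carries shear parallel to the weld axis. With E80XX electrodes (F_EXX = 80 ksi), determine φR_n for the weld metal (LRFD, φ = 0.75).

Effective throat (given) t_e = 0.25 in.
A_we = 0.25 × 14 = 3.5 in².
F_nw = 0.6 F_EXX = 48 ksi.
φR_n = 0.75 × 48 × 3.5 = 126 kip.

φR_n ≈ 126 kip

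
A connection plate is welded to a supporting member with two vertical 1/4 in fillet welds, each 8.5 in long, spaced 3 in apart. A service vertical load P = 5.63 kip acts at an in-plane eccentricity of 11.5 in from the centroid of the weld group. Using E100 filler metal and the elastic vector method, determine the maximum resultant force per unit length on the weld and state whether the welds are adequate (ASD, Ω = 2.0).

f_max ≈ 2.21 kip/in; adequate

E100XX → F_EXX = 100 ksi.
Total weld length L_w = 17 in. Treat welds as unit-width lines.
Polar moment about centroid: J = 2[d³/12 + d(b/2)²] = 2[8.5³/12 + 8.5×1.5²] = 140.6 in³.
Direct shear f_v = P/L_w = 5.63 / 17 = 0.3312 kip/in (vertical).
Torsion M = P·e = 5.63 × 11.5 = 64.745 kip·in.
Critical point at (x, y) = (1.5, 4.25) from centroid. f_tx = M·y/J = 1.957 kip/in; f_ty = M·x/J = 0.6907 kip/in.
Resultant f_max = √[f_tx² + (f_v + f_ty)²] = √[1.957² + (0.3312 + 0.6907)²] = 2.208 kip/in.
Capacity per unit length: r_n/Ω = (1/2.0) × 0.6 × 100 × (0.707 × 0.25) = 5.302 kip/in.
2.208 ≤ 5.302 → adequate.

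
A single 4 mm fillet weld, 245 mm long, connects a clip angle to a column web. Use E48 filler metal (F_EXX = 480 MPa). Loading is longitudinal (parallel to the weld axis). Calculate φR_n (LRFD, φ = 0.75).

Effective throat t_e = 0.707 × 4 = 2.828 mm.
Total length L = 245 mm; A_we = 2.828 × 245 = 692.9 mm².
F_nw = 0.6 F_EXX = 0.6 × 480 = 288 MPa.
φR_n = 0.75 × 288 × 692.9 × 10⁻³ = 149.7 kN.

φR_n ≈ 150 kN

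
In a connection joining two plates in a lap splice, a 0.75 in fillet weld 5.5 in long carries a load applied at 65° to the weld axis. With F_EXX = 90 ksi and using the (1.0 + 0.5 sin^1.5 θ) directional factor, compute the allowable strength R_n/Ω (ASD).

t_e = 0.707 × 0.75 = 0.5302 in; A_we = 0.5302 × 5.5 = 2.916 in².
Directional factor: 1.0 + 0.5 sin^1.5(65°) = 1.431.
F_nw = 0.6 × 90 × 1.431 = 77.3 ksi.
R_n/Ω = (77.3 × 2.916) / 2.0 = 112.7 kips.

R_n/Ω ≈ 113 kips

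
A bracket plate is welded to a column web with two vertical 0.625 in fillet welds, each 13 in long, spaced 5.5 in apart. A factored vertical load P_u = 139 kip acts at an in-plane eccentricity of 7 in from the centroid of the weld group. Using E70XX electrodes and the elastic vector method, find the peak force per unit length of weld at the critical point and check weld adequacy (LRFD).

E70XX → F_EXX = 70 ksi.
Total weld length L_w = 26 in. Treat welds as unit-width lines.
Polar moment about centroid: J = 2[d³/12 + d(b/2)²] = 2[13³/12 + 13×2.75²] = 562.8 in³.
Direct shear f_v = P/L_w = 139 / 26 = 5.346 kip/in (vertical).
Torsion M = P·e = 139 × 7 = 973 kip·in.
Critical point at (x, y) = (2.75, 6.5) from centroid. f_tx = M·y/J = 11.24 kip/in; f_ty = M·x/J = 4.754 kip/in.
Resultant f_max = √[f_tx² + (f_v + f_ty)²] = √[11.24² + (5.346 + 4.754)²] = 15.11 kip/in.
Capacity per unit length: φr_n = 0.75 × 0.6 × 70 × (0.707 × 0.625) = 13.92 kip/in.
15.11 > 13.92 → NOT adequate.

f_max ≈ 15.1 kip/in; NOT adequate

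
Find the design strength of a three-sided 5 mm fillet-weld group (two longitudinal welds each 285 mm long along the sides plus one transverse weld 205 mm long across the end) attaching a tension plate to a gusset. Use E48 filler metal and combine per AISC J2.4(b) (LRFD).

E48XX → F_EXX = 480 MPa.
t_e = 0.707 × 5 = 3.535 mm.
R_nwl = 0.6 × 480 × 3.535 × 570 × 10⁻³ = 580.3 kN (longitudinal, 2 welds).
R_nwt = 0.6 × 480 × 3.535 × 205 × 10⁻³ = 208.7 kN (transverse, base value).
(i) R_nwl + R_nwt = 789 kN; (ii) 0.85 R_nwl + 1.5 R_nwt = 806.3 kN.
R_n = max = 806.3 kN [governs: (ii)]; φR_n = 604.7 kN.

φR_n ≈ 605 kN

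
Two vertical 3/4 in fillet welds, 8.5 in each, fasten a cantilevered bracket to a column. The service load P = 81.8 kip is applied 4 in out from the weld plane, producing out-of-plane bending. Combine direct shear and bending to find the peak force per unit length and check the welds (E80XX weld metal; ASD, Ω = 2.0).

E80XX → F_EXX = 80 ksi.
L_w = 2 × 8.5 = 17 in; section modulus (unit throat) S = 2 × L²/6 = 24.08 in².
Direct shear f_v = P/L_w = 81.8/17 = 4.812 kip/in.
Moment M = P × e = 81.8 × 4 = 327.2 kip·in; bending f_b = M/S = 13.59 kip/in.
f_max = √(f_v² + f_b²) = √(4.812² + 13.59²) = 14.41 kip/in.
r_n/Ω = (1/2.0) × 0.6 × 80 × (0.707 × 0.75) = 12.73 kip/in → NOT adequate.

f_max ≈ 14.4 kip/in; NOT adequate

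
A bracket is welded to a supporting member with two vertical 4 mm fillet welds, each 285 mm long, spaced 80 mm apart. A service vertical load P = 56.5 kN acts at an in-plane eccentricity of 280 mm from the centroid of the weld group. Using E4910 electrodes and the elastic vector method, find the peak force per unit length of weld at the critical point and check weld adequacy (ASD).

E49XX → F_EXX = 490 MPa.
Total weld length L_w = 570 mm. Treat welds as unit-width lines.
Polar moment about centroid: J = 2[d³/12 + d(b/2)²] = 2[285³/12 + 285×40²] = 4770000 mm³.
Direct shear f_v = P/L_w = 56.5×10³ / 570 = 99.12 N/mm (vertical).
Torsion M = P·e = 56.5×10³ × 280 = 15820000 N·mm.
Critical point at (x, y) = (40, 142.5) from centroid. f_tx = M·y/J = 472.6 N/mm; f_ty = M·x/J = 132.7 N/mm.
Resultant f_max = √[f_tx² + (f_v + f_ty)²] = √[472.6² + (99.12 + 132.7)²] = 526.4 N/mm.
Capacity per unit length: r_n/Ω = (1/2.0) × 0.6 × 490 × (0.707 × 4) = 415.7 N/mm.
526.4 > 415.7 → NOT adequate.

f_max ≈ 526 N/mm; NOT adequate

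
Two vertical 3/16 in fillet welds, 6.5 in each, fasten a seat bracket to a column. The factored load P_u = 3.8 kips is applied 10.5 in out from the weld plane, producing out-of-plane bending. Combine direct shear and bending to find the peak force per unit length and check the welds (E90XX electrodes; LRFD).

E90XX → F_EXX = 90 ksi.
L_w = 2 × 6.5 = 13 in; section modulus (unit throat) S = 2 × L²/6 = 14.08 in².
Direct shear f_v = P/L_w = 3.8/13 = 0.2923 kip/in.
Moment M = P × e = 3.8 × 10.5 = 39.9 kip·in; bending f_b = M/S = 2.833 kip/in.
f_max = √(f_v² + f_b²) = √(0.2923² + 2.833²) = 2.848 kip/in.
φr_n = 0.75 × 0.6 × 90 × (0.707 × 0.1875) = 5.369 kip/in → adequate.

f_max ≈ 2.85 kip/in; adequate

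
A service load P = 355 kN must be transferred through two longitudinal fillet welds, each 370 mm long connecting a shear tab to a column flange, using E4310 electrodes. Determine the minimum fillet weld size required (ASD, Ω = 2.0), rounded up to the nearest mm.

w = 6 mm

E43XX → F_EXX = 430 MPa.
Total weld length L = 740 mm.
Required throat t_e = P × Ω / (0.6 F_EXX × L) = 355 × 2.0 / (0.6 × 430 × 740 × 10⁻³) = 3.719 mm.
Required leg w = t_e / 0.707 = 5.26 mm → use 6 mm.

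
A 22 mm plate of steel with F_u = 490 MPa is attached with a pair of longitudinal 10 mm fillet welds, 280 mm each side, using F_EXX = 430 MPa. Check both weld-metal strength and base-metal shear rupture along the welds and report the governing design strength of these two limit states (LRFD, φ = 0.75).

t_e = 0.707 × 10 = 7.07 mm; L = 560 mm.
Weld metal: φR_n = 0.75 × 0.6 × 430 × 7.07 × 560 × 10⁻³ = 766.1 kN.
Base metal (shear rupture): φR_n = 0.75 × 0.6 × 490 × 22 × 560 × 10⁻³ = 2717 kN.
Governing: weld metal.

φR_n ≈ 766 kN (weld metal governs)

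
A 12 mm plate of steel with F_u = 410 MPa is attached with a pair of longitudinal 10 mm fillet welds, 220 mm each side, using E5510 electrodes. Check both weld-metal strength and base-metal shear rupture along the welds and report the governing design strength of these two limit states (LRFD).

φR_n ≈ 770 kN (weld metal governs)

E55XX → F_EXX = 550 MPa.
t_e = 0.707 × 10 = 7.07 mm; L = 440 mm.
Weld metal: φR_n = 0.75 × 0.6 × 550 × 7.07 × 440 × 10⁻³ = 769.9 kN.
Base metal (shear rupture): φR_n = 0.75 × 0.6 × 410 × 12 × 440 × 10⁻³ = 974.2 kN.
Governing: weld metal.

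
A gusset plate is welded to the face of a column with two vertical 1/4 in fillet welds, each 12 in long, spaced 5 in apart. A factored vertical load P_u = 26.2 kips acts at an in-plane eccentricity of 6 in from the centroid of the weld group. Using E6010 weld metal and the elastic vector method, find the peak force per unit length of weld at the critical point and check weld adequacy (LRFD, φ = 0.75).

f_max ≈ 2.93 kip/in; adequate

E60XX → F_EXX = 60 ksi.
Total weld length L_w = 24 in. Treat welds as unit-width lines.
Polar moment about centroid: J = 2[d³/12 + d(b/2)²] = 2[12³/12 + 12×2.5²] = 438 in³.
Direct shear f_v = P/L_w = 26.2 / 24 = 1.092 kip/in (vertical).
Torsion M = P·e = 26.2 × 6 = 157.2 kip·in.
Critical point at (x, y) = (2.5, 6) from centroid. f_tx = M·y/J = 2.153 kip/in; f_ty = M·x/J = 0.8973 kip/in.
Resultant f_max = √[f_tx² + (f_v + f_ty)²] = √[2.153² + (1.092 + 0.8973)²] = 2.931 kip/in.
Capacity per unit length: φr_n = 0.75 × 0.6 × 60 × (0.707 × 0.25) = 4.772 kip/in.
2.931 ≤ 4.772 → adequate.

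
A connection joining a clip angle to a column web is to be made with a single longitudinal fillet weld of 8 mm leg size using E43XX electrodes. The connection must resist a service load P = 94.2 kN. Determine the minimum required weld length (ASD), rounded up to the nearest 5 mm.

E43XX → F_EXX = 430 MPa.
Throat t_e = 0.707 × 8 = 5.656 mm.
r_n/Ω = (0.6 × 430 × 5.656) / 2.0 = 729.6 N/mm = 0.7296 kN/mm.
L_req = P / (r_n/Ω) = 94.2 / 0.7296 = 129.1 mm total.
Round up → use L = 130 mm.

L = 130 mm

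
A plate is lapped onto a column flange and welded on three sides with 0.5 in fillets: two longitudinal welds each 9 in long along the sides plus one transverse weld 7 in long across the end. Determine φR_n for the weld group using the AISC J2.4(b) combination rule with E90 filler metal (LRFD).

φR_n ≈ 369 kips

E90XX → F_EXX = 90 ksi.
t_e = 0.707 × 0.5 = 0.3535 in.
R_nwl = 0.6 × 90 × 0.3535 × 18 = 343.6 kips (longitudinal, 2 welds).
R_nwt = 0.6 × 90 × 0.3535 × 7 = 133.6 kips (transverse, base value).
(i) R_nwl + R_nwt = 477.2 kips; (ii) 0.85 R_nwl + 1.5 R_nwt = 492.5 kips.
R_n = max = 492.5 kips [governs: (ii)]; φR_n = 369.4 kips.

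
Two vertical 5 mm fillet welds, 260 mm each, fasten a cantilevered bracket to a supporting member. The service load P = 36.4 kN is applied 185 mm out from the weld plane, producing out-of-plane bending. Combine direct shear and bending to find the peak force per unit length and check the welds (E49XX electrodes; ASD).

f_max ≈ 307 N/mm; adequate

E49XX → F_EXX = 490 MPa.
L_w = 2 × 260 = 520 mm; section modulus (unit throat) S = 2 × L²/6 = 22530 mm².
Direct shear f_v = P/L_w = 36.4×10³/520 = 70 N/mm.
Moment M = P × e = 36.4×10³ × 185 = 6734000 N·mm; bending f_b = M/S = 298.8 N/mm.
f_max = √(f_v² + f_b²) = √(70² + 298.8²) = 306.9 N/mm.
r_n/Ω = (1/2.0) × 0.6 × 490 × (0.707 × 5) = 519.6 N/mm → adequate.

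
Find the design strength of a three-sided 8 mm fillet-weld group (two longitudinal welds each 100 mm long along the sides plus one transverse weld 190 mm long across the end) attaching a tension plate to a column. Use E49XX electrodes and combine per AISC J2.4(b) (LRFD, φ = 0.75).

E49XX → F_EXX = 490 MPa.
t_e = 0.707 × 8 = 5.656 mm.
R_nwl = 0.6 × 490 × 5.656 × 200 × 10⁻³ = 332.6 kN (longitudinal, 2 welds).
R_nwt = 0.6 × 490 × 5.656 × 190 × 10⁻³ = 315.9 kN (transverse, base value).
(i) R_nwl + R_nwt = 648.5 kN; (ii) 0.85 R_nwl + 1.5 R_nwt = 756.6 kN.
R_n = max = 756.6 kN [governs: (ii)]; φR_n = 567.5 kN.

φR_n ≈ 567 kN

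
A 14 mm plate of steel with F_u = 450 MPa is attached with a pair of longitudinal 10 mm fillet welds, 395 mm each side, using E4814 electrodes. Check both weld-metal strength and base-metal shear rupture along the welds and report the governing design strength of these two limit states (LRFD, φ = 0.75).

E48XX → F_EXX = 480 MPa.
t_e = 0.707 × 10 = 7.07 mm; L = 790 mm.
Weld metal: φR_n = 0.75 × 0.6 × 480 × 7.07 × 790 × 10⁻³ = 1206 kN.
Base metal (shear rupture): φR_n = 0.75 × 0.6 × 450 × 14 × 790 × 10⁻³ = 2240 kN.
Governing: weld metal.

φR_n ≈ 1210 kN (weld metal governs)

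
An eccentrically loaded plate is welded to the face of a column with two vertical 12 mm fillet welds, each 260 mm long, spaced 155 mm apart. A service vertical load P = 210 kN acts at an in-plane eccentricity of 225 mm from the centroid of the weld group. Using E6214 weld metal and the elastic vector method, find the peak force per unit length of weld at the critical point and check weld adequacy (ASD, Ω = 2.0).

E62XX → F_EXX = 620 MPa.
Total weld length L_w = 520 mm. Treat welds as unit-width lines.
Polar moment about centroid: J = 2[d³/12 + d(b/2)²] = 2[260³/12 + 260×77.5²] = 6053000 mm³.
Direct shear f_v = P/L_w = 210×10³ / 520 = 403.8 N/mm (vertical).
Torsion M = P·e = 210×10³ × 225 = 47250000 N·mm.
Critical point at (x, y) = (77.5, 130) from centroid. f_tx = M·y/J = 1015 N/mm; f_ty = M·x/J = 605 N/mm.
Resultant f_max = √[f_tx² + (f_v + f_ty)²] = √[1015² + (403.8 + 605)²] = 1431 N/mm.
Capacity per unit length: r_n/Ω = (1/2.0) × 0.6 × 620 × (0.707 × 12) = 1578 N/mm.
1431 ≤ 1578 → adequate.

f_max ≈ 1430 N/mm; adequate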